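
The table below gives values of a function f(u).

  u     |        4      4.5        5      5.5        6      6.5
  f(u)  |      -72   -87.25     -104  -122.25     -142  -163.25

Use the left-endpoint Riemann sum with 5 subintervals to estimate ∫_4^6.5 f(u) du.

-263.75

Δu = 0.5.
Sum = 0.5·[(-72) + (-87.25) + (-104) + (-122.25) + (-142)] = -263.75.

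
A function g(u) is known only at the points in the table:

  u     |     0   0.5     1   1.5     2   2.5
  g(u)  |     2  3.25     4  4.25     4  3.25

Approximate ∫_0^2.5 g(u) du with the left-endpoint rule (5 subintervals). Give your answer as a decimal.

Δu = 0.5.
Sum = 0.5·[2 + 3.25 + 4 + 4.25 + 4] = 8.75.

8.75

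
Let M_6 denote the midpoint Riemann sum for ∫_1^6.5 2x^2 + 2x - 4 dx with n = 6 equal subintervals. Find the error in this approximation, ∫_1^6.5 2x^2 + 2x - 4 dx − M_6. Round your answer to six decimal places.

0.770255

Exact integral: ∫_1^6.5 f(x) dx ≈ 201.66666667.
M_6 ≈ 200.89641204.
Error ≈ 201.66666667 − 200.89641204 ≈ 0.770255.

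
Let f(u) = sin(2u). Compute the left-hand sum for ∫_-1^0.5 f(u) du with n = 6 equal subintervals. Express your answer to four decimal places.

-0.6871

Δu = (0.5 − (-1))/6 = 0.25.
Left endpoints: -1, -0.75, -0.5, -0.25, 0, 0.25.
f(-1) ≈ -0.9093, f(-0.75) ≈ -0.9975, f(-0.5) ≈ -0.8415, f(-0.25) ≈ -0.4794, f(0) ≈ 0.0000, f(0.25) ≈ 0.4794.
Sum = Δu · [f(-1) + f(-0.75) + f(-0.5) + ...].
Sum ≈ -0.6871.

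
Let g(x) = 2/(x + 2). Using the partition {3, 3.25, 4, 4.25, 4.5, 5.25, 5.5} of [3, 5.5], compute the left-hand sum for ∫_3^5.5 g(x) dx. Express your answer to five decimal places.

0.84878

Subinterval widths: 0.25, 0.75, 0.25, 0.25, 0.75, 0.25.
Left endpoints: 3, 3.25, 4, 4.25, 4.5, 5.25.
g(3) = 0.4, g(3.25) = 8/21, g(4) = 1/3, g(4.25) = 0.32, g(4.5) = 4/13, g(5.25) = 8/29.
Sum = Σ Δx_i · g(x_i).
Sum ≈ 0.84878.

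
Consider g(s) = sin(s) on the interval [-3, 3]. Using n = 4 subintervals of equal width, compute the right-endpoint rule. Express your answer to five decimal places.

Δs = (3 − (-3))/4 = 1.5.
Right endpoints: -1.5, 0, 1.5, 3.
g(-1.5) ≈ -0.99749, g(0) ≈ 0.00000, g(1.5) ≈ 0.99749, g(3) ≈ 0.14112.
Sum = Δs · [g(-1.5) + g(0) + g(1.5) + g(3)].
Sum ≈ 0.21168.

0.21168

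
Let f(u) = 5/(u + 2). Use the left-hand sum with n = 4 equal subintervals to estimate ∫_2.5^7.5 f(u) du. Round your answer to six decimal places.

4.126278

Δu = (7.5 − 2.5)/4 = 1.25.
Left endpoints: 2.5, 3.75, 5, 6.25.
f(2.5) = 10/9, f(3.75) = 20/23, f(5) = 5/7, f(6.25) = 20/33.
Sum = Δu · [f(2.5) + f(3.75) + f(5) + f(6.25)].
Sum ≈ 4.126278.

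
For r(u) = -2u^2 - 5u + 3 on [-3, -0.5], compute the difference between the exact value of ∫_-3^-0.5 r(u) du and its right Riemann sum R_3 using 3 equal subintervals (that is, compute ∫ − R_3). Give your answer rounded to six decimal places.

-1.504630

Exact integral: ∫_-3^-0.5 r(u) du ≈ 11.45833333.
R_3 ≈ 12.96296296.
Error ≈ 11.45833333 − 12.96296296 ≈ -1.504630.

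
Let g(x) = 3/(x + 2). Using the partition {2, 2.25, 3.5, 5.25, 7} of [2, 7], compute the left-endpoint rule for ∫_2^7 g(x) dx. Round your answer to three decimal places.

2.749

Subinterval widths: 0.25, 1.25, 1.75, 1.75.
Left endpoints: 2, 2.25, 3.5, 5.25.
g(2) = 0.75, g(2.25) = 12/17, g(3.5) = 6/11, g(5.25) = 12/29.
Sum = Σ Δx_i · g(x_i).
Sum ≈ 2.749.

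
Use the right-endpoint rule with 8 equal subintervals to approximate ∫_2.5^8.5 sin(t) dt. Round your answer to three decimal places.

Δt = (8.5 − 2.5)/8 = 0.75.
Right endpoints: 3.25, 4, 4.75, 5.5, 6.25, 7, 7.75, 8.5.
f(3.25) ≈ -0.108, f(4) ≈ -0.757, f(4.75) ≈ -0.999, f(5.5) ≈ -0.706, f(6.25) ≈ -0.033, f(7) ≈ 0.657, f(7.75) ≈ 0.995, f(8.5) ≈ 0.798.
Sum = Δt · [f(3.25) + f(4) + f(4.75) + ...].
Sum ≈ -0.115.

-0.115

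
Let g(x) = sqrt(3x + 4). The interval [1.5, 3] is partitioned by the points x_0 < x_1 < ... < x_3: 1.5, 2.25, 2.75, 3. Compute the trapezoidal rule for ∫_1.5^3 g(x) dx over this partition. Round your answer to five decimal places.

Subinterval widths: 0.75, 0.5, 0.25.
g(1.5) ≈ 2.91548, g(2.25) ≈ 3.27872, g(2.75) ≈ 3.50000, g(3) ≈ 3.60555.
On each subinterval the trapezoid contributes (Δx_i/2)·[g(x_{i-1}) + g(x_i)].
Sum ≈ 4.90570.

4.90570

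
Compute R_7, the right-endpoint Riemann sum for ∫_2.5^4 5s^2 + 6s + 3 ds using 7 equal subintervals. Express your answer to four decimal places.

Δs = (4 − 2.5)/7 = 3/14.
Right endpoints: 19/7, 41/14, 22/7, 47/14, 25/7, 53/14, 4.
f(19/7) = 2750/49, f(41/14) = 12437/196, f(22/7) = 3491/49, f(47/14) = 15581/196, f(25/7) = 4322/49, f(53/14) = 19085/196, f(4) = 107.
Sum = Δs · [f(19/7) + f(41/14) + f(22/7) + ...].
Sum ≈ 120.6199.

120.6199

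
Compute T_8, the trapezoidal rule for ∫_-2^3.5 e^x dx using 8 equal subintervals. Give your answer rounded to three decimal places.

34.269

Δx = (3.5 − (-2))/8 = 0.6875.
f(-2) ≈ 0.135, f(-1.3125) ≈ 0.269, f(-0.625) ≈ 0.535, f(0.0625) ≈ 1.064, f(0.75) ≈ 2.117, f(1.4375) ≈ 4.210, f(2.125) ≈ 8.373, f(2.8125) ≈ 16.651, f(3.5) ≈ 33.115.
T_8 = (Δx/2)·[f(x_0) + 2f(x_1) + ... + 2f(x_{7}) + f(x_8)].
Sum ≈ 34.269.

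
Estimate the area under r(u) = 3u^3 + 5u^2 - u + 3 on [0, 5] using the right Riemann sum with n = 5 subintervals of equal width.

Δu = (5 − 0)/5 = 1.
Right endpoints: 1, 2, 3, 4, 5.
r(1) = 10, r(2) = 45, r(3) = 126, r(4) = 271, r(5) = 498.
Sum = Δu · [r(1) + r(2) + r(3) + r(4) + r(5)].
Sum = 950.

950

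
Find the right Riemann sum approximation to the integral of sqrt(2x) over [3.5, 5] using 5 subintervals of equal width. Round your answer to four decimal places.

4.4445

Δx = (5 − 3.5)/5 = 0.3.
Right endpoints: 3.8, 4.1, 4.4, 4.7, 5.
f(3.8) ≈ 2.7568, f(4.1) ≈ 2.8636, f(4.4) ≈ 2.9665, f(4.7) ≈ 3.0659, f(5) ≈ 3.1623.
Sum = Δx · [f(3.8) + f(4.1) + f(4.4) + f(4.7) + f(5)].
Sum ≈ 4.4445.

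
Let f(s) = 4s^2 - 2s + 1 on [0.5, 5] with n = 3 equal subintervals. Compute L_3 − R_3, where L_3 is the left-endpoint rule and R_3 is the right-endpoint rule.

L_3 = 85.5.
R_3 = 220.5.
L_3 − R_3 = -135.

-135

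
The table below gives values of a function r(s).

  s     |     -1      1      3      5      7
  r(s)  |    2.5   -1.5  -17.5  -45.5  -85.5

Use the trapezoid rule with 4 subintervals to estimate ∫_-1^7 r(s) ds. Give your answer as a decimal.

Δs = 2.
T_4 = (2/2)·[2.5 + 2·(-1.5) + 2·(-17.5) + 2·(-45.5) + (-85.5)] = -212.

-212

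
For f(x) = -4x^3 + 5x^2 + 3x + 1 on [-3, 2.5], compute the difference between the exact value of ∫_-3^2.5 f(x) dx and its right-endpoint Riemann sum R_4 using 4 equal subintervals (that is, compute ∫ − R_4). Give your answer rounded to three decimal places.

Exact integral: ∫_-3^2.5 f(x) dx ≈ 114.35417.
R_4 = 12.890625.
Error ≈ 114.35417 − 12.890625 ≈ 101.464.

101.464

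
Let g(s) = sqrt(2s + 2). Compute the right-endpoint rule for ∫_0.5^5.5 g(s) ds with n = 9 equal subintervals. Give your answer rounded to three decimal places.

14.405

Δs = (5.5 − 0.5)/9 = 5/9.
Right endpoints: 19/18, 29/18, 13/6, 49/18, 59/18, 23/6, 79/18, 89/18, 5.5.
g(19/18) ≈ 2.028, g(29/18) ≈ 2.285, g(13/6) ≈ 2.517, g(49/18) ≈ 2.728, g(59/18) ≈ 2.925, g(23/6) ≈ 3.109, g(79/18) ≈ 3.283, g(89/18) ≈ 3.448, g(5.5) ≈ 3.606.
Sum = Δs · [g(19/18) + g(29/18) + g(13/6) + ...].
Sum ≈ 14.405.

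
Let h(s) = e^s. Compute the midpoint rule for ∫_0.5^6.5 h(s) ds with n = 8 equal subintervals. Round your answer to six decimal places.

Δs = (6.5 − 0.5)/8 = 0.75.
Midpoints: 0.875, 1.625, 2.375, 3.125, 3.875, 4.625, 5.375, 6.125.
h(0.875) ≈ 2.398875, h(1.625) ≈ 5.078419, h(2.375) ≈ 10.751013, h(3.125) ≈ 22.759895, h(3.875) ≈ 48.182698, h(4.625) ≈ 102.002773, h(5.375) ≈ 215.939872, h(6.125) ≈ 457.144713.
Sum = Δs · [h(0.875) + h(1.625) + h(2.375) + ...].
Sum ≈ 648.193695.

648.193695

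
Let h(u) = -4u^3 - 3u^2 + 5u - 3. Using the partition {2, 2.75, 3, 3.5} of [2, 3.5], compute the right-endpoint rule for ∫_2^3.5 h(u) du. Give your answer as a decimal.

-198.96875

Subinterval widths: 0.75, 0.25, 0.5.
Right endpoints: 2.75, 3, 3.5.
h(2.75) = -95.125, h(3) = -123, h(3.5) = -193.75.
Sum = Σ Δu_i · h(u_i).
Sum = -198.96875.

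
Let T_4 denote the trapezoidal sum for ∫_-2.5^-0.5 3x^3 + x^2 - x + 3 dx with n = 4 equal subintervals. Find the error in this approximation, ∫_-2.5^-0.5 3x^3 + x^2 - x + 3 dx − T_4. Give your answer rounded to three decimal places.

1.042

Exact integral: ∫_-2.5^-0.5 f(x) dx ≈ -15.08333.
T_4 = -16.125.
Error ≈ -15.08333 − (-16.125) ≈ 1.042.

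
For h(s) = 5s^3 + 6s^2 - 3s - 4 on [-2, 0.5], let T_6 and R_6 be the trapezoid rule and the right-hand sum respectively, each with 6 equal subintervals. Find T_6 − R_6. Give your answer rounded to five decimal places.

T_6 ≈ -8.4266493.
R_6 ≈ -6.2131076.
T_6 − R_6 ≈ -2.21354.

-2.21354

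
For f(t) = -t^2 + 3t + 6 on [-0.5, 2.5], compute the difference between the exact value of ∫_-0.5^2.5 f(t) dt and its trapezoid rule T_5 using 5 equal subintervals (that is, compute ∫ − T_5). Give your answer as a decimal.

Exact integral: ∫_-0.5^2.5 f(t) dt = 21.75.
T_5 = 21.57.
Error = 21.75 − 21.57 = 0.18.

0.18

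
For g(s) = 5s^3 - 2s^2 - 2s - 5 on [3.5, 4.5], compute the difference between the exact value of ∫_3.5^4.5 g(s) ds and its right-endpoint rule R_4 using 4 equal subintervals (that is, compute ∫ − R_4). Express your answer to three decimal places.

Exact integral: ∫_3.5^4.5 g(s) ds ≈ 279.83333.
R_4 = 308.34375.
Error ≈ 279.83333 − 308.34375 ≈ -28.510.

-28.510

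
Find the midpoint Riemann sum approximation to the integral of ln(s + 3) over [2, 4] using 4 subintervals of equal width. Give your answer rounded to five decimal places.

Δs = (4 − 2)/4 = 0.5.
Midpoints: 2.25, 2.75, 3.25, 3.75.
f(2.25) ≈ 1.65823, f(2.75) ≈ 1.74920, f(3.25) ≈ 1.83258, f(3.75) ≈ 1.90954.
Sum = Δs · [f(2.25) + f(2.75) + f(3.25) + f(3.75)].
Sum ≈ 3.57478.

3.57478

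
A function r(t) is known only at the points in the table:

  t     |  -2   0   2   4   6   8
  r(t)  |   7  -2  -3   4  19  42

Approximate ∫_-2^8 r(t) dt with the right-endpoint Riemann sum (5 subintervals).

Δt = 2.
Sum = 2·[(-2) + (-3) + 4 + 19 + 42] = 120.

120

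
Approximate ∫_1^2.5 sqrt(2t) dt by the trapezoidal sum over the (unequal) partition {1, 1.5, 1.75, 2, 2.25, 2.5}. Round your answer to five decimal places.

Subinterval widths: 0.5, 0.25, 0.25, 0.25, 0.25.
f(1) ≈ 1.41421, f(1.5) ≈ 1.73205, f(1.75) ≈ 1.87083, f(2) ≈ 2.00000, f(2.25) ≈ 2.12132, f(2.5) ≈ 2.23607.
On each subinterval the trapezoid contributes (Δt_i/2)·[f(t_{i-1}) + f(t_i)].
Sum ≈ 2.78062.

2.78062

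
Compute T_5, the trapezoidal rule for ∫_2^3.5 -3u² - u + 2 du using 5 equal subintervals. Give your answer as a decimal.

-36.0675

Δu = (3.5 − 2)/5 = 0.3.
f(2) = -12, f(2.3) = -16.17, f(2.6) = -20.88, f(2.9) = -26.13, f(3.2) = -31.92, f(3.5) = -38.25.
T_5 = (Δu/2)·[f(u_0) + 2f(u_1) + ... + 2f(u_{4}) + f(u_5)].
Sum = -36.0675.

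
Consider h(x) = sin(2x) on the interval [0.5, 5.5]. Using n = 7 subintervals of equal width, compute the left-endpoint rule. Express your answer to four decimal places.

0.8784

Δx = (5.5 − 0.5)/7 = 5/7.
Left endpoints: 0.5, 17/14, 27/14, 37/14, 47/14, 57/14, 67/14.
h(0.5) ≈ 0.8415, h(17/14) ≈ 0.6541, h(27/14) ≈ -0.6560, h(37/14) ≈ -0.8401, h(47/14) ≈ 0.4179, h(57/14) ≈ 0.9586, h(67/14) ≈ -0.1461.
Sum = Δx · [h(0.5) + h(17/14) + h(27/14) + ...].
Sum ≈ 0.8784.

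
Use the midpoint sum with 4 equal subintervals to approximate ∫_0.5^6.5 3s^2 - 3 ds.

253.125

Δs = (6.5 − 0.5)/4 = 1.5.
Midpoints: 1.25, 2.75, 4.25, 5.75.
f(1.25) = 1.6875, f(2.75) = 19.6875, f(4.25) = 51.1875, f(5.75) = 96.1875.
Sum = Δs · [f(1.25) + f(2.75) + f(4.25) + f(5.75)].
Sum = 253.125.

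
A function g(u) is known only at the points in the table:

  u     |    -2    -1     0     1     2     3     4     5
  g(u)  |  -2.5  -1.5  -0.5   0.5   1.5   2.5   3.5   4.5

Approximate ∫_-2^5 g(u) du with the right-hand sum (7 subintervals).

10.5

Δu = 1.
Sum = 1·[(-1.5) + (-0.5) + 0.5 + 1.5 + 2.5 + 3.5 + 4.5] = 10.5.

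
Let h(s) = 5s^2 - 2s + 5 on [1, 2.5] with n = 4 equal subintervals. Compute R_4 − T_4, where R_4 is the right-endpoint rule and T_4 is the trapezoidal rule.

R_4 = 31.16015625.
T_4 = 26.80078125.
R_4 − T_4 = 4.359375.

4.359375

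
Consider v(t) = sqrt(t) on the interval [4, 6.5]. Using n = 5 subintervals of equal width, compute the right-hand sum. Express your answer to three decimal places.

5.851

Δt = (6.5 − 4)/5 = 0.5.
Right endpoints: 4.5, 5, 5.5, 6, 6.5.
v(4.5) ≈ 2.121, v(5) ≈ 2.236, v(5.5) ≈ 2.345, v(6) ≈ 2.449, v(6.5) ≈ 2.550.
Sum = Δt · [v(4.5) + v(5) + v(5.5) + v(6) + v(6.5)].
Sum ≈ 5.851.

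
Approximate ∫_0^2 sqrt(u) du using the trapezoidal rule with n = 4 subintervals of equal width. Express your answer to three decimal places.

Δu = (2 − 0)/4 = 0.5.
f(0) ≈ 0.000, f(0.5) ≈ 0.707, f(1) ≈ 1.000, f(1.5) ≈ 1.225, f(2) ≈ 1.414.
T_4 = (Δu/2)·[f(u_0) + 2f(u_1) + 2f(u_2) + 2f(u_3) + f(u_4)].
Sum ≈ 1.819.

1.819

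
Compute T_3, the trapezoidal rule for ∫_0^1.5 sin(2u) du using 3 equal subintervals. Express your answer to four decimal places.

Δu = (1.5 − 0)/3 = 0.5.
f(0) ≈ 0.0000, f(0.5) ≈ 0.8415, f(1) ≈ 0.9093, f(1.5) ≈ 0.1411.
T_3 = (Δu/2)·[f(u_0) + 2f(u_1) + 2f(u_2) + f(u_3)].
Sum ≈ 0.9107.

0.9107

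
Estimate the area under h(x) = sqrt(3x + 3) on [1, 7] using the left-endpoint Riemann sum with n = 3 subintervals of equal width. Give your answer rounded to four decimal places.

Δx = (7 − 1)/3 = 2.
Left endpoints: 1, 3, 5.
h(1) ≈ 2.4495, h(3) ≈ 3.4641, h(5) ≈ 4.2426.
Sum = Δx · [h(1) + h(3) + h(5)].
Sum ≈ 20.3125.

20.3125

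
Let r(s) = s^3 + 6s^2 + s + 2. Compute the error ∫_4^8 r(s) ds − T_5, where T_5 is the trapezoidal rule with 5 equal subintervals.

-10.24

Exact integral: ∫_4^8 r(s) ds = 1888.
T_5 = 1898.24.
Error = 1888 − 1898.24 = -10.24.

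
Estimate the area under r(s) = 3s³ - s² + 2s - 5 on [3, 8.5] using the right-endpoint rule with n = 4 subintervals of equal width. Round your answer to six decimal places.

Δs = (8.5 − 3)/4 = 1.375.
Right endpoints: 4.375, 5.75, 7.125, 8.5.
r(4.375) = 120745/512, r(5.75) = 543.765625, r(7.125) = 534323/512, r(8.5) = 1782.125.
Sum = Δs · [r(4.375) + r(5.75) + r(7.125) + r(8.5)].
Sum ≈ 4957.315430.

4957.315430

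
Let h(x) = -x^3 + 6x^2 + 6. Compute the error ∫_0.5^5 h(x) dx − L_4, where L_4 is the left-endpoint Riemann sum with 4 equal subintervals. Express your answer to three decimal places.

15.425

Exact integral: ∫_0.5^5 h(x) dx = 120.515625.
L_4 ≈ 105.09082.
Error ≈ 120.515625 − 105.09082 ≈ 15.425.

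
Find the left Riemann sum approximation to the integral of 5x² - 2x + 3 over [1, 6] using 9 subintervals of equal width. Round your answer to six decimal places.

Δx = (6 − 1)/9 = 5/9.
Left endpoints: 1, 14/9, 19/9, 8/3, 29/9, 34/9, 13/3, 44/9, 49/9.
f(1) = 6, f(14/9) = 971/81, f(19/9) = 1706/81, f(8/3) = 299/9, f(29/9) = 3926/81, f(34/9) = 5411/81, f(13/3) = 794/9, f(44/9) = 9131/81, f(49/9) = 11366/81.
Sum = Δx · [f(1) + f(14/9) + f(19/9) + ...].
Sum ≈ 293.786008.

293.786008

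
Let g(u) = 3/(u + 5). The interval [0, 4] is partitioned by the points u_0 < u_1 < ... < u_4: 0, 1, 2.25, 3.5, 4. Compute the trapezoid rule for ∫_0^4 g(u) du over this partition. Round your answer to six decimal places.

1.771898

Subinterval widths: 1, 1.25, 1.25, 0.5.
g(0) = 0.6, g(1) = 0.5, g(2.25) = 12/29, g(3.5) = 6/17, g(4) = 1/3.
On each subinterval the trapezoid contributes (Δu_i/2)·[g(u_{i-1}) + g(u_i)].
Sum ≈ 1.771898.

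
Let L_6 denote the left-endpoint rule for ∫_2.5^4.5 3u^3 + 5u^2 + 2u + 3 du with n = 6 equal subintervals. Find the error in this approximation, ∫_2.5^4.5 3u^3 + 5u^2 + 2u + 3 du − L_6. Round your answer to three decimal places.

48.731

Exact integral: ∫_2.5^4.5 f(u) du ≈ 424.08333.
L_6 ≈ 375.35185.
Error ≈ 424.08333 − 375.35185 ≈ 48.731.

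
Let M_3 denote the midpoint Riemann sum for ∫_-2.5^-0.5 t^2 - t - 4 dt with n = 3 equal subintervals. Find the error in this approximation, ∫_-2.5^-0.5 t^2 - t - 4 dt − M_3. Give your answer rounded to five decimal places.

Exact integral: ∫_-2.5^-0.5 f(t) dt ≈ 0.1666667.
M_3 ≈ 0.0925926.
Error ≈ 0.1666667 − 0.0925926 ≈ 0.07407.

0.07407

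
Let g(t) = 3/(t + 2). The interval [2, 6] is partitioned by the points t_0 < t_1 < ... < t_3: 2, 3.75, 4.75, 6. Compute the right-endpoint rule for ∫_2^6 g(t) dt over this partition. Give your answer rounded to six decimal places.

Subinterval widths: 1.75, 1, 1.25.
Right endpoints: 3.75, 4.75, 6.
g(3.75) = 12/23, g(4.75) = 4/9, g(6) = 0.375.
Sum = Σ Δt_i · g(t_i).
Sum ≈ 1.826238.

1.826238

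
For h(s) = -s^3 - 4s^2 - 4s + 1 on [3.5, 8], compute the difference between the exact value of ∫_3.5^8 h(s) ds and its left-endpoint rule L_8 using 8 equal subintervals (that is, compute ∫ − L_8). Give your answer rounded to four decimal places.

Exact integral: ∫_3.5^8 h(s) ds = -1710.984375.
L_8 ≈ -1520.804443.
Error ≈ -1710.984375 − (-1520.804443) ≈ -190.1799.

-190.1799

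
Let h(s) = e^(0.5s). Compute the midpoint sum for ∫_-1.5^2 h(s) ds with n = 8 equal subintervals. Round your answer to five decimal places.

4.48289

Δs = (2 − (-1.5))/8 = 0.4375.
Midpoints: -1.28125, -0.84375, -0.40625, 0.03125, 0.46875, 0.90625, 1.34375, 1.78125.
h(-1.28125) ≈ 0.52696, h(-0.84375) ≈ 0.65582, h(-0.40625) ≈ 0.81618, h(0.03125) ≈ 1.01575, h(0.46875) ≈ 1.26412, h(0.90625) ≈ 1.57322, h(1.34375) ≈ 1.95790, h(1.78125) ≈ 2.43665.
Sum = Δs · [h(-1.28125) + h(-0.84375) + h(-0.40625) + ...].
Sum ≈ 4.48289.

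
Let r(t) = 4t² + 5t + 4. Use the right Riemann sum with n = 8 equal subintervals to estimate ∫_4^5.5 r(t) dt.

Δt = (5.5 − 4)/8 = 0.1875.
Right endpoints: 4.1875, 4.375, 4.5625, 4.75, 4.9375, 5.125, 5.3125, 5.5.
r(4.1875) = 95.078125, r(4.375) = 102.4375, r(4.5625) = 110.078125, r(4.75) = 118, r(4.9375) = 126.203125, r(5.125) = 134.6875, r(5.3125) = 143.453125, r(5.5) = 152.5.
Sum = Δt · [r(4.1875) + r(4.375) + r(4.5625) + ...].
Sum = 184.20703125.

184.20703125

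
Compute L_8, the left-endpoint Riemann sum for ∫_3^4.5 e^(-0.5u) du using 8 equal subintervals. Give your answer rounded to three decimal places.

0.247

Δu = (4.5 − 3)/8 = 0.1875.
Left endpoints: 3, 3.1875, 3.375, 3.5625, 3.75, 3.9375, 4.125, 4.3125.
f(3) ≈ 0.223, f(3.1875) ≈ 0.203, f(3.375) ≈ 0.185, f(3.5625) ≈ 0.168, f(3.75) ≈ 0.153, f(3.9375) ≈ 0.140, f(4.125) ≈ 0.127, f(4.3125) ≈ 0.116.
Sum = Δu · [f(3) + f(3.1875) + f(3.375) + ...].
Sum ≈ 0.247.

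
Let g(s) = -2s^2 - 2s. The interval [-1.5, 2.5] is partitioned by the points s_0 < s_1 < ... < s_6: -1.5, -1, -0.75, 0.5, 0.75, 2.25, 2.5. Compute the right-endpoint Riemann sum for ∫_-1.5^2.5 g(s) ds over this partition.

Subinterval widths: 0.5, 0.25, 1.25, 0.25, 1.5, 0.25.
Right endpoints: -1, -0.75, 0.5, 0.75, 2.25, 2.5.
g(-1) = 0, g(-0.75) = 0.375, g(0.5) = -1.5, g(0.75) = -2.625, g(2.25) = -14.625, g(2.5) = -17.5.
Sum = Σ Δs_i · g(s_i).
Sum = -28.75.

-28.75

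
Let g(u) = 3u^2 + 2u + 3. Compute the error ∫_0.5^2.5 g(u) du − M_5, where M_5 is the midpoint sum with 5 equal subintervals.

Exact integral: ∫_0.5^2.5 g(u) du = 27.5.
M_5 = 27.42.
Error = 27.5 − 27.42 = 0.08.

0.08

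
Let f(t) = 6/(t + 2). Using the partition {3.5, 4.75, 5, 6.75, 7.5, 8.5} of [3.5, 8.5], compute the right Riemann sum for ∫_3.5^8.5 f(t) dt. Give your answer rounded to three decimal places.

3.571

Subinterval widths: 1.25, 0.25, 1.75, 0.75, 1.
Right endpoints: 4.75, 5, 6.75, 7.5, 8.5.
f(4.75) = 8/9, f(5) = 6/7, f(6.75) = 24/35, f(7.5) = 12/19, f(8.5) = 4/7.
Sum = Σ Δt_i · f(t_i).
Sum ≈ 3.571.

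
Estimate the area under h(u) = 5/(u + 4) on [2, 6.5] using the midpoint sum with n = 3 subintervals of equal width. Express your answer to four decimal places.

Δu = (6.5 − 2)/3 = 1.5.
Midpoints: 2.75, 4.25, 5.75.
h(2.75) = 20/27, h(4.25) = 20/33, h(5.75) = 20/39.
Sum = Δu · [h(2.75) + h(4.25) + h(5.75)].
Sum ≈ 2.7894.

2.7894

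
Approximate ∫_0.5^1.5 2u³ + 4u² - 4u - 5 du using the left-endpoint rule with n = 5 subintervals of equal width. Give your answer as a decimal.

Δu = (1.5 − 0.5)/5 = 0.2.
Left endpoints: 0.5, 0.7, 0.9, 1.1, 1.3.
f(0.5) = -5.75, f(0.7) = -5.154, f(0.9) = -3.902, f(1.1) = -1.898, f(1.3) = 0.954.
Sum = Δu · [f(0.5) + f(0.7) + f(0.9) + f(1.1) + f(1.3)].
Sum = -3.15.

-3.15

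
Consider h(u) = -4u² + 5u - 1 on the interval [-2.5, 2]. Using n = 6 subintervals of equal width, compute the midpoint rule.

-40.78125

Δu = (2 − (-2.5))/6 = 0.75.
Midpoints: -2.125, -1.375, -0.625, 0.125, 0.875, 1.625.
h(-2.125) = -29.6875, h(-1.375) = -15.4375, h(-0.625) = -5.6875, h(0.125) = -0.4375, h(0.875) = 0.3125, h(1.625) = -3.4375.
Sum = Δu · [h(-2.125) + h(-1.375) + h(-0.625) + ...].
Sum = -40.78125.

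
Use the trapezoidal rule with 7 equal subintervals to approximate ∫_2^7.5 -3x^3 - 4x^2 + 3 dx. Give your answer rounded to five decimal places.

Δx = (7.5 − 2)/7 = 11/14.
f(2) = -37, f(39/14) = -254901/2744, f(25/7) = -63346/343, f(61/14) = -881087/2744, f(36/7) = -175227/343, f(83/14) = -2092913/2744, f(47/7) = -372292/343, f(7.5) = -1487.625.
T_7 = (Δx/2)·[f(x_0) + 2f(x_1) + ... + 2f(x_{6}) + f(x_7)].
Sum ≈ -2922.83610.

-2922.83610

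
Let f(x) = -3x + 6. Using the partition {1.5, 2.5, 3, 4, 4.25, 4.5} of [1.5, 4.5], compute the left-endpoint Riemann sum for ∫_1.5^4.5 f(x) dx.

-5.4375

Subinterval widths: 1, 0.5, 1, 0.25, 0.25.
Left endpoints: 1.5, 2.5, 3, 4, 4.25.
f(1.5) = 1.5, f(2.5) = -1.5, f(3) = -3, f(4) = -6, f(4.25) = -6.75.
Sum = Σ Δx_i · f(x_i).
Sum = -5.4375.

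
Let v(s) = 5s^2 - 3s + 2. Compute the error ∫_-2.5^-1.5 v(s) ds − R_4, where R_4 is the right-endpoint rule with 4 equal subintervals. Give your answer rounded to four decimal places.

2.8229

Exact integral: ∫_-2.5^-1.5 v(s) ds ≈ 28.416667.
R_4 = 25.59375.
Error ≈ 28.416667 − 25.59375 ≈ 2.8229.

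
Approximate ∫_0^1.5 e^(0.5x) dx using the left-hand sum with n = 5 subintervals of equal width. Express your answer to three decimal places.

2.071

Δx = (1.5 − 0)/5 = 0.3.
Left endpoints: 0, 0.3, 0.6, 0.9, 1.2.
f(0) ≈ 1.000, f(0.3) ≈ 1.162, f(0.6) ≈ 1.350, f(0.9) ≈ 1.568, f(1.2) ≈ 1.822.
Sum = Δx · [f(0) + f(0.3) + f(0.6) + f(0.9) + f(1.2)].
Sum ≈ 2.071.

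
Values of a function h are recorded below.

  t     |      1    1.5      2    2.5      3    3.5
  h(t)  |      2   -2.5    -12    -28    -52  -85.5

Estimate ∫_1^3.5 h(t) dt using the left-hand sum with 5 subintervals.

Δt = 0.5.
Sum = 0.5·[2 + (-2.5) + (-12) + (-28) + (-52)] = -46.25.

-46.25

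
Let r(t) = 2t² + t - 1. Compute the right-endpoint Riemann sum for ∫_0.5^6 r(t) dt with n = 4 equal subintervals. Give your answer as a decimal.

Δt = (6 − 0.5)/4 = 1.375.
Right endpoints: 1.875, 3.25, 4.625, 6.
r(1.875) = 7.90625, r(3.25) = 23.375, r(4.625) = 46.40625, r(6) = 77.
Sum = Δt · [r(1.875) + r(3.25) + r(4.625) + r(6)].
Sum = 212.6953125.

212.6953125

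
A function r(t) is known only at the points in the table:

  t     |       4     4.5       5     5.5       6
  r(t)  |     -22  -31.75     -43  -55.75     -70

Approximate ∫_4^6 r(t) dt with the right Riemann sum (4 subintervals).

-100.25

Δt = 0.5.
Sum = 0.5·[(-31.75) + (-43) + (-55.75) + (-70)] = -100.25.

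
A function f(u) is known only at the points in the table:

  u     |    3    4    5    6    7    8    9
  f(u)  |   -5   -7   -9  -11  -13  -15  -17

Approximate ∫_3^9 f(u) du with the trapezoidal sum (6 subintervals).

-66

Δu = 1.
T_6 = (1/2)·[(-5) + 2·(-7) + 2·(-9) + 2·(-11) + 2·(-13) + 2·(-15) + (-17)] = -66.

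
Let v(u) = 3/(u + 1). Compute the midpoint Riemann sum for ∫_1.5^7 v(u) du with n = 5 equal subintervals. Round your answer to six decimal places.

Δu = (7 − 1.5)/5 = 1.1.
Midpoints: 2.05, 3.15, 4.25, 5.35, 6.45.
v(2.05) = 60/61, v(3.15) = 60/83, v(4.25) = 4/7, v(5.35) = 60/127, v(6.45) = 60/149.
Sum = Δu · [v(2.05) + v(3.15) + v(4.25) + v(5.35) + v(6.45)].
Sum ≈ 3.468357.

3.468357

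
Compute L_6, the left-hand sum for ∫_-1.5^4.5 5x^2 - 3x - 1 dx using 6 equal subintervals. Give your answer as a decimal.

93.5

Δx = (4.5 − (-1.5))/6 = 1.
Left endpoints: -1.5, -0.5, 0.5, 1.5, 2.5, 3.5.
f(-1.5) = 14.75, f(-0.5) = 1.75, f(0.5) = -1.25, f(1.5) = 5.75, f(2.5) = 22.75, f(3.5) = 49.75.
Sum = Δx · [f(-1.5) + f(-0.5) + f(0.5) + ...].
Sum = 93.5.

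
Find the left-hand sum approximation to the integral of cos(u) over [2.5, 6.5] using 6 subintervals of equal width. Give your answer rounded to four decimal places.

Δu = (6.5 − 2.5)/6 = 2/3.
Left endpoints: 2.5, 19/6, 23/6, 4.5, 31/6, 35/6.
f(2.5) ≈ -0.8011, f(19/6) ≈ -0.9997, f(23/6) ≈ -0.7701, f(4.5) ≈ -0.2108, f(31/6) ≈ 0.4388, f(35/6) ≈ 0.9005.
Sum = Δu · [f(2.5) + f(19/6) + f(23/6) + ...].
Sum ≈ -0.9616.

-0.9616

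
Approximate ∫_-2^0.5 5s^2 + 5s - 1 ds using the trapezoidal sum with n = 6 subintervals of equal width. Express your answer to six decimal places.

Δs = (0.5 − (-2))/6 = 5/12.
f(-2) = 9, f(-19/12) = 521/144, f(-7/6) = -1/36, f(-0.75) = -1.9375, f(-1/3) = -19/9, f(1/12) = -79/144, f(0.5) = 2.75.
T_6 = (Δs/2)·[f(s_0) + 2f(s_1) + ... + 2f(s_{5}) + f(s_6)].
Sum ≈ 2.028356.

2.028356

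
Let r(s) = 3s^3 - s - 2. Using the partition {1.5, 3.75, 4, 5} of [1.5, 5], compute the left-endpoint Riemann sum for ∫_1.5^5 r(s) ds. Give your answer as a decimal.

239.01953125

Subinterval widths: 2.25, 0.25, 1.
Left endpoints: 1.5, 3.75, 4.
r(1.5) = 6.625, r(3.75) = 152.453125, r(4) = 186.
Sum = Σ Δs_i · r(s_i).
Sum = 239.01953125.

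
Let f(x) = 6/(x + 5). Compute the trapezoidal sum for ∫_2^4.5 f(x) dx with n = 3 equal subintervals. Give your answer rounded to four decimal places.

Δx = (4.5 − 2)/3 = 5/6.
f(2) = 6/7, f(17/6) = 36/47, f(11/3) = 9/13, f(4.5) = 12/19.
T_3 = (Δx/2)·[f(x_0) + 2f(x_1) + 2f(x_2) + f(x_3)].
Sum ≈ 1.8355.

1.8355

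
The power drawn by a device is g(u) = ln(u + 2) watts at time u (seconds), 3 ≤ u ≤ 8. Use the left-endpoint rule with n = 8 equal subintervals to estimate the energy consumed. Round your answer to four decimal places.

9.7588

Δu = (8 − 3)/8 = 0.625.
Left endpoints: 3, 3.625, 4.25, 4.875, 5.5, 6.125, 6.75, 7.375.
g(3) ≈ 1.6094, g(3.625) ≈ 1.7272, g(4.25) ≈ 1.8326, g(4.875) ≈ 1.9279, g(5.5) ≈ 2.0149, g(6.125) ≈ 2.0949, g(6.75) ≈ 2.1691, g(7.375) ≈ 2.2380.
Sum = Δu · [g(3) + g(3.625) + g(4.25) + ...].
Sum ≈ 9.7588.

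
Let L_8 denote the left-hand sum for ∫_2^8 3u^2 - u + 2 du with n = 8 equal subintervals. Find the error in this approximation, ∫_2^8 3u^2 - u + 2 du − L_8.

63.5625

Exact integral: ∫_2^8 f(u) du = 486.
L_8 = 422.4375.
Error = 486 − 422.4375 = 63.5625.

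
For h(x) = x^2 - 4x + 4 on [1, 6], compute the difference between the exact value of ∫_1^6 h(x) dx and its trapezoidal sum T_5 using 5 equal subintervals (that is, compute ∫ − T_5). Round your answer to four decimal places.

-0.8333

Exact integral: ∫_1^6 h(x) dx ≈ 21.666667.
T_5 = 22.5.
Error ≈ 21.666667 − 22.5 ≈ -0.8333.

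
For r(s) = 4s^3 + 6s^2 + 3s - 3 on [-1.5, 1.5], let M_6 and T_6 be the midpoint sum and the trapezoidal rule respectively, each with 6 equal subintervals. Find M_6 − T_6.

-1.125

M_6 = 4.125.
T_6 = 5.25.
M_6 − T_6 = -1.125.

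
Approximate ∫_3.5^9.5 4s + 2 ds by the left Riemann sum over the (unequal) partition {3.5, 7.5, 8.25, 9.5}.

Subinterval widths: 4, 0.75, 1.25.
Left endpoints: 3.5, 7.5, 8.25.
f(3.5) = 16, f(7.5) = 32, f(8.25) = 35.
Sum = Σ Δs_i · f(s_i).
Sum = 131.75.

131.75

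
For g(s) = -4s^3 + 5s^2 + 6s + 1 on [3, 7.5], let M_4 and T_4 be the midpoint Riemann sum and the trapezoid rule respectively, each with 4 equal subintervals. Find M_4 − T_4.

82.58203125

M_4 = -2251.16015625.
T_4 = -2333.7421875.
M_4 − T_4 = 82.58203125.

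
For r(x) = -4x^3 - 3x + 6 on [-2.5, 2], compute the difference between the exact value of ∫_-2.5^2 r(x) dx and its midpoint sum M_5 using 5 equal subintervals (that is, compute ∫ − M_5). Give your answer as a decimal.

Exact integral: ∫_-2.5^2 r(x) dx = 53.4375.
M_5 = 52.52625.
Error = 53.4375 − 52.52625 = 0.91125.

0.91125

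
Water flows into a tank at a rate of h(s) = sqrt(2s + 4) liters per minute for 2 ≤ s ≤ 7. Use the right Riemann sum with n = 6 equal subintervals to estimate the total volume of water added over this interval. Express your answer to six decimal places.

Δs = (7 − 2)/6 = 5/6.
Right endpoints: 17/6, 11/3, 4.5, 16/3, 37/6, 7.
h(17/6) ≈ 3.109126, h(11/3) ≈ 3.366502, h(4.5) ≈ 3.605551, h(16/3) ≈ 3.829708, h(37/6) ≈ 4.041452, h(7) ≈ 4.242641.
Sum = Δs · [h(17/6) + h(11/3) + h(4.5) + ...].
Sum ≈ 18.495817.

18.495817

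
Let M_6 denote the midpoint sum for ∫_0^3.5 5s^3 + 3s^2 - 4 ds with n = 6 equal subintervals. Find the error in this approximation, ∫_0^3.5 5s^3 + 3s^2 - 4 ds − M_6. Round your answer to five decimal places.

Exact integral: ∫_0^3.5 f(s) ds = 216.453125.
M_6 ≈ 213.5501302.
Error ≈ 216.453125 − 213.5501302 ≈ 2.90299.

2.90299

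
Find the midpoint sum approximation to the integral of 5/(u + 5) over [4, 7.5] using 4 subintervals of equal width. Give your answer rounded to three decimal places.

Δu = (7.5 − 4)/4 = 0.875.
Midpoints: 4.4375, 5.3125, 6.1875, 7.0625.
f(4.4375) = 80/151, f(5.3125) = 16/33, f(6.1875) = 80/179, f(7.0625) = 80/193.
Sum = Δu · [f(4.4375) + f(5.3125) + f(6.1875) + f(7.0625)].
Sum ≈ 1.642.

1.642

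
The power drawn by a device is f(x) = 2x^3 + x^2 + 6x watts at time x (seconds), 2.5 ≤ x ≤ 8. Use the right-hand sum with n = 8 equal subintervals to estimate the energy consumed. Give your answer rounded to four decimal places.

Δx = (8 − 2.5)/8 = 0.6875.
Right endpoints: 3.1875, 3.875, 4.5625, 5.25, 5.9375, 6.625, 7.3125, 8.
f(3.1875) = 192627/2048, f(3.875) = 154.63671875, f(4.5625) = 487713/2048, f(5.25) = 348.46875, f(5.9375) = 1002535/2048, f(6.625) = 665.19140625, f(7.3125) = 1800981/2048, f(8) = 1136.
Sum = Δx · [f(3.1875) + f(3.875) + f(4.5625) + ...].
Sum ≈ 2753.7114.

2753.7114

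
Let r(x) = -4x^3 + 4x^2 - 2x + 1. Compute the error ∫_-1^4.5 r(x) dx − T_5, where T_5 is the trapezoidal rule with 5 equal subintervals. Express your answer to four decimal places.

Exact integral: ∫_-1^4.5 r(x) dx ≈ -299.979167.
T_5 = -318.835.
Error ≈ -299.979167 − (-318.835) ≈ 18.8558.

18.8558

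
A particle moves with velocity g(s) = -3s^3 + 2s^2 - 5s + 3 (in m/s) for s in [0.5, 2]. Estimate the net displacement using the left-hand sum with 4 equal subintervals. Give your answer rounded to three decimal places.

-7.474

Δs = (2 − 0.5)/4 = 0.375.
Left endpoints: 0.5, 0.875, 1.25, 1.625.
g(0.5) = 0.625, g(0.875) = -949/512, g(1.25) = -5.984375, g(1.625) = -6511/512.
Sum = Δs · [g(0.5) + g(0.875) + g(1.25) + g(1.625)].
Sum ≈ -7.474.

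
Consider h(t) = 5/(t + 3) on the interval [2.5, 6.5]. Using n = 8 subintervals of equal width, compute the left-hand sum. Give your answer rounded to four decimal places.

2.8307

Δt = (6.5 − 2.5)/8 = 0.5.
Left endpoints: 2.5, 3, 3.5, 4, 4.5, 5, 5.5, 6.
h(2.5) = 10/11, h(3) = 5/6, h(3.5) = 10/13, h(4) = 5/7, h(4.5) = 2/3, h(5) = 0.625, h(5.5) = 10/17, h(6) = 5/9.
Sum = Δt · [h(2.5) + h(3) + h(3.5) + ...].
Sum ≈ 2.8307.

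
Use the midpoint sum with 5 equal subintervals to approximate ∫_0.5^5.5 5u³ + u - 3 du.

1125

Δu = (5.5 − 0.5)/5 = 1.
Midpoints: 1, 2, 3, 4, 5.
f(1) = 3, f(2) = 39, f(3) = 135, f(4) = 321, f(5) = 627.
Sum = Δu · [f(1) + f(2) + f(3) + f(4) + f(5)].
Sum = 1125.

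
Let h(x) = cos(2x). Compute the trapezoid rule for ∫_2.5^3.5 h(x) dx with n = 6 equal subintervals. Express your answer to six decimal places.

0.800460

Δx = (3.5 − 2.5)/6 = 1/6.
h(2.5) ≈ 0.283662, h(8/3) ≈ 0.581803, h(17/6) ≈ 0.815896, h(3) ≈ 0.960170, h(19/6) ≈ 0.998743, h(10/3) ≈ 0.927368, h(3.5) ≈ 0.753902.
T_6 = (Δx/2)·[h(x_0) + 2h(x_1) + ... + 2h(x_{5}) + h(x_6)].
Sum ≈ 0.800460.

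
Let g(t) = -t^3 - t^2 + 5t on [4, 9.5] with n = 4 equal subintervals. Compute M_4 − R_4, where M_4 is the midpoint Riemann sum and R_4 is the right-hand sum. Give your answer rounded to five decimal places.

632.82764

M_4 ≈ -2032.6850586.
R_4 ≈ -2665.5126953.
M_4 − R_4 ≈ 632.82764.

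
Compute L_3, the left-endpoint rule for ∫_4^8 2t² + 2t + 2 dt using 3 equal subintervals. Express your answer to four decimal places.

Δt = (8 − 4)/3 = 4/3.
Left endpoints: 4, 16/3, 20/3.
f(4) = 42, f(16/3) = 626/9, f(20/3) = 938/9.
Sum = Δt · [f(4) + f(16/3) + f(20/3)].
Sum ≈ 287.7037.

287.7037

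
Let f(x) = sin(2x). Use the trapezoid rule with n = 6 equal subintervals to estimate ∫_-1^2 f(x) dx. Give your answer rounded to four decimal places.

Δx = (2 − (-1))/6 = 0.5.
f(-1) ≈ -0.9093, f(-0.5) ≈ -0.8415, f(0) ≈ 0.0000, f(0.5) ≈ 0.8415, f(1) ≈ 0.9093, f(1.5) ≈ 0.1411, f(2) ≈ -0.7568.
T_6 = (Δx/2)·[f(x_0) + 2f(x_1) + ... + 2f(x_{5}) + f(x_6)].
Sum ≈ 0.1087.

0.1087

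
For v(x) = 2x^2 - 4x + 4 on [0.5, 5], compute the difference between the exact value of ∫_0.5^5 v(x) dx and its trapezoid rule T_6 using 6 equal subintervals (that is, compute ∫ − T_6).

-0.84375

Exact integral: ∫_0.5^5 v(x) dx = 51.75.
T_6 = 52.59375.
Error = 51.75 − 52.59375 = -0.84375.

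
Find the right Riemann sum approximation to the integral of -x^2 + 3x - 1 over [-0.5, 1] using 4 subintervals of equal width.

-0.08203125

Δx = (1 − (-0.5))/4 = 0.375.
Right endpoints: -0.125, 0.25, 0.625, 1.
f(-0.125) = -1.390625, f(0.25) = -0.3125, f(0.625) = 0.484375, f(1) = 1.
Sum = Δx · [f(-0.125) + f(0.25) + f(0.625) + f(1)].
Sum = -0.08203125.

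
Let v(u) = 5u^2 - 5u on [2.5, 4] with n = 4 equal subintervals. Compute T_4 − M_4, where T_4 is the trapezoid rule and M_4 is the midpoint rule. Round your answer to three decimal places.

0.264

T_4 = 56.42578125.
M_4 ≈ 56.16211.
T_4 − M_4 ≈ 0.264.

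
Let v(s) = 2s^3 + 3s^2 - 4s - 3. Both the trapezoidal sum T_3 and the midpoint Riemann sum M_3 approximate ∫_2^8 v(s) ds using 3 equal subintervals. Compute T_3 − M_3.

198

T_3 = 2538.
M_3 = 2340.
T_3 − M_3 = 198.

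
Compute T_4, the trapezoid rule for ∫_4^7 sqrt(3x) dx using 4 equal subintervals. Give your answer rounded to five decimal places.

Δx = (7 − 4)/4 = 0.75.
f(4) ≈ 3.46410, f(4.75) ≈ 3.77492, f(5.5) ≈ 4.06202, f(6.25) ≈ 4.33013, f(7) ≈ 4.58258.
T_4 = (Δx/2)·[f(x_0) + 2f(x_1) + 2f(x_2) + 2f(x_3) + f(x_4)].
Sum ≈ 12.14280.

12.14280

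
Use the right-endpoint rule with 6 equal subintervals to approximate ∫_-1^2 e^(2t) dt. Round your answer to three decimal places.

Δt = (2 − (-1))/6 = 0.5.
Right endpoints: -0.5, 0, 0.5, 1, 1.5, 2.
f(-0.5) ≈ 0.368, f(0) ≈ 1.000, f(0.5) ≈ 2.718, f(1) ≈ 7.389, f(1.5) ≈ 20.086, f(2) ≈ 54.598.
Sum = Δt · [f(-0.5) + f(0) + f(0.5) + ...].
Sum ≈ 43.079.

43.079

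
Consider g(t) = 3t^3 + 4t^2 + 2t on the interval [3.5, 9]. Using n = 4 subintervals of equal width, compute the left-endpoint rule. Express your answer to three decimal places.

4284.446

Δt = (9 − 3.5)/4 = 1.375.
Left endpoints: 3.5, 4.875, 6.25, 7.625.
g(3.5) = 184.625, g(4.875) = 231621/512, g(6.25) = 901.171875, g(7.625) = 807823/512.
Sum = Δt · [g(3.5) + g(4.875) + g(6.25) + g(7.625)].
Sum ≈ 4284.446.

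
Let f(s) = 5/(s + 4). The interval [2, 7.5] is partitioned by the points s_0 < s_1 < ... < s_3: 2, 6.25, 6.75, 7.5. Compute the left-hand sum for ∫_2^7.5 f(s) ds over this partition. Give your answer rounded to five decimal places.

Subinterval widths: 4.25, 0.5, 0.75.
Left endpoints: 2, 6.25, 6.75.
f(2) = 5/6, f(6.25) = 20/41, f(6.75) = 20/43.
Sum = Σ Δs_i · f(s_i).
Sum ≈ 4.13441.

4.13441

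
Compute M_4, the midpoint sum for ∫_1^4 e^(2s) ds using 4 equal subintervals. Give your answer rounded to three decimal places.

1356.033

Δs = (4 − 1)/4 = 0.75.
Midpoints: 1.375, 2.125, 2.875, 3.625.
f(1.375) ≈ 15.643, f(2.125) ≈ 70.105, f(2.875) ≈ 314.191, f(3.625) ≈ 1408.105.
Sum = Δs · [f(1.375) + f(2.125) + f(2.875) + f(3.625)].
Sum ≈ 1356.033.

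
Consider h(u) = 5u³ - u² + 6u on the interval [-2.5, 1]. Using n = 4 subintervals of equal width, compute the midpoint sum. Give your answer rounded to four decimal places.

-66.1343

Δu = (1 − (-2.5))/4 = 0.875.
Midpoints: -2.0625, -1.1875, -0.3125, 0.5625.
h(-2.0625) = -247797/4096, h(-1.1875) = -69255/4096, h(-0.3125) = -8705/4096, h(0.5625) = 16173/4096.
Sum = Δu · [h(-2.0625) + h(-1.1875) + h(-0.3125) + h(0.5625)].
Sum ≈ -66.1343.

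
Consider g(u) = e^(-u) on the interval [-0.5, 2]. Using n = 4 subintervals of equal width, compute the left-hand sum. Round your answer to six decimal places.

2.035265

Δu = (2 − (-0.5))/4 = 0.625.
Left endpoints: -0.5, 0.125, 0.75, 1.375.
g(-0.5) ≈ 1.648721, g(0.125) ≈ 0.882497, g(0.75) ≈ 0.472367, g(1.375) ≈ 0.252840.
Sum = Δu · [g(-0.5) + g(0.125) + g(0.75) + g(1.375)].
Sum ≈ 2.035265.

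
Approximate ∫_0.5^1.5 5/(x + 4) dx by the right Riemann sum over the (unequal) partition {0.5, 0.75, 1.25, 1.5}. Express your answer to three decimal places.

0.967

Subinterval widths: 0.25, 0.5, 0.25.
Right endpoints: 0.75, 1.25, 1.5.
f(0.75) = 20/19, f(1.25) = 20/21, f(1.5) = 10/11.
Sum = Σ Δx_i · f(x_i).
Sum ≈ 0.967.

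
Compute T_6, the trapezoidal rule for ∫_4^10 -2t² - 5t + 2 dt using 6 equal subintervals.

Δt = (10 − 4)/6 = 1.
f(4) = -50, f(5) = -73, f(6) = -100, f(7) = -131, f(8) = -166, f(9) = -205, f(10) = -248.
T_6 = (Δt/2)·[f(t_0) + 2f(t_1) + ... + 2f(t_{5}) + f(t_6)].
Sum = -824.

-824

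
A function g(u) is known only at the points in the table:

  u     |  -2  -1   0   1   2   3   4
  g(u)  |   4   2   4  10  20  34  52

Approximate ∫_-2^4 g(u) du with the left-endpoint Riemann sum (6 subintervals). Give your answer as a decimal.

74

Δu = 1.
Sum = 1·[4 + 2 + 4 + 10 + 20 + 34] = 74.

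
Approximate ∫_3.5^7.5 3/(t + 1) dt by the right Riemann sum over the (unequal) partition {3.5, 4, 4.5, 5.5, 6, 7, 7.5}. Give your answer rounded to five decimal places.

Subinterval widths: 0.5, 0.5, 1, 0.5, 1, 0.5.
Right endpoints: 4, 4.5, 5.5, 6, 7, 7.5.
f(4) = 0.6, f(4.5) = 6/11, f(5.5) = 6/13, f(6) = 3/7, f(7) = 0.375, f(7.5) = 6/17.
Sum = Σ Δt_i · f(t_i).
Sum ≈ 1.80002.

1.80002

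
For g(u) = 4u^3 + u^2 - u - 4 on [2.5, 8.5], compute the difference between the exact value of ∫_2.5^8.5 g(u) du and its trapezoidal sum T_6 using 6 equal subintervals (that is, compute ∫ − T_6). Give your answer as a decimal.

Exact integral: ∫_2.5^8.5 g(u) du = 5323.5.
T_6 = 5390.5.
Error = 5323.5 − 5390.5 = -67.

-67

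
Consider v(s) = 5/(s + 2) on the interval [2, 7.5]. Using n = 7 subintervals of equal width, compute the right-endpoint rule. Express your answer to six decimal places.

Δs = (7.5 − 2)/7 = 11/14.
Right endpoints: 39/14, 25/7, 61/14, 36/7, 83/14, 47/7, 7.5.
v(39/14) = 70/67, v(25/7) = 35/39, v(61/14) = 70/89, v(36/7) = 0.7, v(83/14) = 70/111, v(47/7) = 35/61, v(7.5) = 10/19.
Sum = Δs · [v(39/14) + v(25/7) + v(61/14) + ...].
Sum ≈ 4.053850.

4.053850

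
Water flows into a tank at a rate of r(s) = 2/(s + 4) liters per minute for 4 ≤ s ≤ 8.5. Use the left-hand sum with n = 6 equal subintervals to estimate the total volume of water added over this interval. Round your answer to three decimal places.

Δs = (8.5 − 4)/6 = 0.75.
Left endpoints: 4, 4.75, 5.5, 6.25, 7, 7.75.
r(4) = 0.25, r(4.75) = 8/35, r(5.5) = 4/19, r(6.25) = 8/41, r(7) = 2/11, r(7.75) = 8/47.
Sum = Δs · [r(4) + r(4.75) + r(5.5) + ...].
Sum ≈ 0.927.

0.927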